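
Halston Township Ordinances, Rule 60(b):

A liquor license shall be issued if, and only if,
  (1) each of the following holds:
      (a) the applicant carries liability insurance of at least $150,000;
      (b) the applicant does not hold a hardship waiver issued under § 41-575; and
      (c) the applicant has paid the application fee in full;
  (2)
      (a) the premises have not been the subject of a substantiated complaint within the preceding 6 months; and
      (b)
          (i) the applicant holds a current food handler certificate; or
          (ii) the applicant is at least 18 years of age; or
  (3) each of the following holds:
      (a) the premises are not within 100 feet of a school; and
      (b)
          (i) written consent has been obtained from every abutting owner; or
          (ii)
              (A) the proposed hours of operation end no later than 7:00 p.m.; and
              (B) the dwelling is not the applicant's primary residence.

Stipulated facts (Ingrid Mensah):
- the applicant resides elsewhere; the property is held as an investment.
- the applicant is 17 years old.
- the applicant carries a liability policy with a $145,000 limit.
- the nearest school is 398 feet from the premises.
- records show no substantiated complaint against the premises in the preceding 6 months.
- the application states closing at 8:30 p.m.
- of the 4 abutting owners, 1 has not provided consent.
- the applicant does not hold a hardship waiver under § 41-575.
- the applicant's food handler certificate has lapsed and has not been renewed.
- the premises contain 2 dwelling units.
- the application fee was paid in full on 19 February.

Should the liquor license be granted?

No — denied.

(a) insurance ≥ $150,000 — fails.
(b) not (hardship waiver) — met.
(c) fee paid — met.
(1) = F AND T AND T = false.
(a) no complaint in 6 mo. — satisfied.
(i) food handler cert. — not met.
(ii) age ≥ 18 — not satisfied.
So (b) is not satisfied (F OR F).
So (2) is not satisfied (T AND F).
(a) ≥100 ft from school — holds.
(i) all abutters consent — fails.
(A) closes by 7 p.m. — not satisfied.
(B) not (primary residence) — satisfied.
So (ii) is not satisfied (F AND T).
(b): F OR F → false.
(3) = T AND F = false.
Overall: F OR F OR F → false.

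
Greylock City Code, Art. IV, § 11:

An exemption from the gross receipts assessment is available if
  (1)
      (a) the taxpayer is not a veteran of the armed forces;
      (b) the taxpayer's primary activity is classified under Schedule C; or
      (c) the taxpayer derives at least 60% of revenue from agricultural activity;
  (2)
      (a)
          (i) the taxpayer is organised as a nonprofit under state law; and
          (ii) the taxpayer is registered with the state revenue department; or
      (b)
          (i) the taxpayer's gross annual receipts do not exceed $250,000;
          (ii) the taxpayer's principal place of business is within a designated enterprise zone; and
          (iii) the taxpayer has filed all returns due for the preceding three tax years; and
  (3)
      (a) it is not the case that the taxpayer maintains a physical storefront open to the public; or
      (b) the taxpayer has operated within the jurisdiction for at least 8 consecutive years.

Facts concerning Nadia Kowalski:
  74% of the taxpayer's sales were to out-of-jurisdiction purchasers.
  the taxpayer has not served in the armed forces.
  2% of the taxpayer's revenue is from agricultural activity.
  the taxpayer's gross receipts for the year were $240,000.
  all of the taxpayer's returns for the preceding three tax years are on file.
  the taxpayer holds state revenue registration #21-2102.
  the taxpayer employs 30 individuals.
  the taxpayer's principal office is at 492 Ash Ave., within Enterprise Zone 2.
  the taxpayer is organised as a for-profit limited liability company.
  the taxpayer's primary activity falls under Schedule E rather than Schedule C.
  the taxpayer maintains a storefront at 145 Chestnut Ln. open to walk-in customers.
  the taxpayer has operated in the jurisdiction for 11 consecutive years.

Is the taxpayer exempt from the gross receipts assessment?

Yes — exempt.

(a) not (veteran) — holds.
(b) Schedule C activity — not satisfied.
(c) ≥60% agricultural — not met.
(1): T OR F OR F → true.
(i) nonprofit — not met.
(ii) state-registered — holds.
So (a) is not satisfied (F AND T).
(i) receipts ≤ $250,000 — satisfied.
(ii) in enterprise zone — met.
(iii) returns current — holds.
(b): T AND T AND T → true.
(2) = F OR T = true.
(a) not (has storefront) — not satisfied.
(b) ≥ 8 yrs in jurisdiction — holds.
(3) = F OR T = true.
Overall = T AND T AND T = true.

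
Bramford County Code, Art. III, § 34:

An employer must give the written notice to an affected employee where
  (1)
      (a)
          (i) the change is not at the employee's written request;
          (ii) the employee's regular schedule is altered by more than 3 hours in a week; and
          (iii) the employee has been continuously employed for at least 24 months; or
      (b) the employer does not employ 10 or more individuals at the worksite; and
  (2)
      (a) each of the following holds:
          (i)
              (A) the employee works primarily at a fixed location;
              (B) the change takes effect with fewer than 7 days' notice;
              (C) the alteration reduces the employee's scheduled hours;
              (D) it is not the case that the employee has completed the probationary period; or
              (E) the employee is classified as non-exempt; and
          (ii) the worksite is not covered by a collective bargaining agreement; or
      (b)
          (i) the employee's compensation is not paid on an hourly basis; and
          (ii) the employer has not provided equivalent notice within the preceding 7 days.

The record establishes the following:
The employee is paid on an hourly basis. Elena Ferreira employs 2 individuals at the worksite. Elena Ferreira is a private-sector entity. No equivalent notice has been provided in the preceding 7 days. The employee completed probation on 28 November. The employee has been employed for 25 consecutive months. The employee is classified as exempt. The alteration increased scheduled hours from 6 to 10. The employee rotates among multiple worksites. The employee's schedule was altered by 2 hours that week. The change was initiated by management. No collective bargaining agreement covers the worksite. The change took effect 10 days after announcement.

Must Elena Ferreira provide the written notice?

No — not required.

(i) not employee-requested — satisfied.
(ii) schedule shift > 3h — fails.
(iii) tenure ≥ 24 mo. — holds.
(a): T AND F AND T → false.
(b) not (≥ 10 at site) — holds.
So (1) is satisfied (F OR T).
(A) fixed location — fails.
(B) < 7 days' notice — fails.
(C) hours reduced — not satisfied.
(D) not (past probation) — not satisfied.
(E) non-exempt — not satisfied.
So (i) is not satisfied (F OR F OR F OR F OR F).
(ii) no CBA — satisfied.
(a): F AND T → false.
(i) not (hourly-paid) — fails.
(ii) no recent notice — holds.
(b): F AND T → false.
(2): F OR F → false.
Overall = T AND F = false.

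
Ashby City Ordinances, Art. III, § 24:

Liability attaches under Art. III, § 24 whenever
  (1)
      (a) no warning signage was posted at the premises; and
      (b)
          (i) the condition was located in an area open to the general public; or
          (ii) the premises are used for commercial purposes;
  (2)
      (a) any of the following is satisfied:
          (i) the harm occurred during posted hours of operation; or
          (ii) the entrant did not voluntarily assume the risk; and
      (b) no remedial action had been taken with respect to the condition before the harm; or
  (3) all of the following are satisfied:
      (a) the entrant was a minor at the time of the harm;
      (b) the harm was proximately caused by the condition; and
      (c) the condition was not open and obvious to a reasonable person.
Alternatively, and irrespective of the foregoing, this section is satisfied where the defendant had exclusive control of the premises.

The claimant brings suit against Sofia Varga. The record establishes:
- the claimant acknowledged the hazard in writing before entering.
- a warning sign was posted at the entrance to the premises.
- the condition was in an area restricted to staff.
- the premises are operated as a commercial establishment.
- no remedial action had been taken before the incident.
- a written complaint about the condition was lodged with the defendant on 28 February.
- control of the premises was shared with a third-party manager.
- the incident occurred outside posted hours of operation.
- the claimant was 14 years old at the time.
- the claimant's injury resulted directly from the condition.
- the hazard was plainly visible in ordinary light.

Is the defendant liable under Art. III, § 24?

No — not liable.

(a) no signage posted — fails.
(i) public area — not met.
(ii) commercial use — satisfied.
So (b) is satisfied (F OR T).
(1): F AND T → false.
(i) during posted hours — not met.
(ii) no assumed risk — not satisfied.
(a) = F OR F = false.
(b) no remedial action — holds.
(2) = F AND T = false.
(a) entrant a minor — met.
(b) proximate cause — holds.
(c) not open/obvious — not met.
(3) = T AND T AND F = false.
Overall: F OR F OR F → false.
Exception (exclusive control) — not satisfied.
Result: main false OR exception false → false.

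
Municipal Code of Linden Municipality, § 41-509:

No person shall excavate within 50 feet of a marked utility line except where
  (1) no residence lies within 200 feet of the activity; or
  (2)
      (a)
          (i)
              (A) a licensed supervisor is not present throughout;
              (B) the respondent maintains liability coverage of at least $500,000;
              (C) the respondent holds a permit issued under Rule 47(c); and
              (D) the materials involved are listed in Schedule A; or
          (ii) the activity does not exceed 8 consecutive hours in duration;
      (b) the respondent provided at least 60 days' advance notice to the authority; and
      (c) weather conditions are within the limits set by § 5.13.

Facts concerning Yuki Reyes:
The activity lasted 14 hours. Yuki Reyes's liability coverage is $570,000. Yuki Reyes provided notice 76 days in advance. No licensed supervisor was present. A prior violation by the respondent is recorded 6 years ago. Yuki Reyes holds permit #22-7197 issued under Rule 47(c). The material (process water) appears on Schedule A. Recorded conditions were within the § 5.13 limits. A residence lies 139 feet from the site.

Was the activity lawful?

Yes — lawful.

(1) no residence in 200 ft — not met.
(A) not (supervisor present) — satisfied.
(B) coverage ≥ $500,000 — satisfied.
(C) holds permit — holds.
(D) Schedule A material — satisfied.
So (i) is satisfied (T AND T AND T AND T).
(ii) ≤ 8 hrs duration — fails.
So (a) is satisfied (T OR F).
(b) ≥60 days' notice — satisfied.
(c) weather ok — satisfied.
(2) = T AND T AND T = true.
Overall = F OR T = true.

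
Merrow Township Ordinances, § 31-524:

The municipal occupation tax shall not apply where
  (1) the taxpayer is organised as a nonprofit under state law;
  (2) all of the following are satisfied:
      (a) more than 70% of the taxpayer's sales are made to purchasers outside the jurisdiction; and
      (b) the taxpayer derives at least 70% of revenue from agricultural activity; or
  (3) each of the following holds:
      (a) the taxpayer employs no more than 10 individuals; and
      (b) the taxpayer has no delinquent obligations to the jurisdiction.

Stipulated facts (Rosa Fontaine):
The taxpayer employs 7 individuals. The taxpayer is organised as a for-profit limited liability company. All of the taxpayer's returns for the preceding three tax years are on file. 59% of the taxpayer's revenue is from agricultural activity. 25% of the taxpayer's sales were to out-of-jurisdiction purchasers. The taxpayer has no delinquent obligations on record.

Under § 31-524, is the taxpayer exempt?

Yes — exempt.

(1) nonprofit — not satisfied.
(a) >70% out-of-jur. sales — not met.
(b) ≥70% agricultural — not met.
(2) = F AND F = false.
(a) ≤ 10 employees — met.
(b) no delinquency — satisfied.
(3): T AND T → true.
So Overall is satisfied (F OR F OR T).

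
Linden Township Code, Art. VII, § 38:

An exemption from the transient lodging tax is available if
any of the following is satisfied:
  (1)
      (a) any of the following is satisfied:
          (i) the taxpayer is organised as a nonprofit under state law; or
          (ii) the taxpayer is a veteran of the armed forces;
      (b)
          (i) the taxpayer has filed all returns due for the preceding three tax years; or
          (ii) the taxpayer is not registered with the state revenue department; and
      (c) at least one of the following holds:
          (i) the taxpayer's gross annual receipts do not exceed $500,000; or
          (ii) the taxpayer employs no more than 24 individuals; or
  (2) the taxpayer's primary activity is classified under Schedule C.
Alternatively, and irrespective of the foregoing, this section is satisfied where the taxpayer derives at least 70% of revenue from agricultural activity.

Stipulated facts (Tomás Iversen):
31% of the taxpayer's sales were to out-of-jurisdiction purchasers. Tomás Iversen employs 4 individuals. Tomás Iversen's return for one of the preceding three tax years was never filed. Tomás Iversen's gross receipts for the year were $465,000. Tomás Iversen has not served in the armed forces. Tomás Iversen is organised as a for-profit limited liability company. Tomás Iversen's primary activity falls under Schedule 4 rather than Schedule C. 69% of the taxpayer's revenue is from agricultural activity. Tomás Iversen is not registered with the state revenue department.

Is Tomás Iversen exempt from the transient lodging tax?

No — not exempt.

(i) nonprofit — fails.
(ii) veteran — not satisfied.
(a): F OR F → false.
(i) returns current — not satisfied.
(ii) not (state-registered) — holds.
(b): F OR T → true.
(i) receipts ≤ $500,000 — satisfied.
(ii) ≤ 24 employees — holds.
So (c) is satisfied (T OR T).
(1) = F AND T AND T = false.
(2) Schedule C activity — not satisfied.
So Overall is not satisfied (F OR F).
Exception (≥70% agricultural) — not satisfied.
Result: main false OR exception false → false.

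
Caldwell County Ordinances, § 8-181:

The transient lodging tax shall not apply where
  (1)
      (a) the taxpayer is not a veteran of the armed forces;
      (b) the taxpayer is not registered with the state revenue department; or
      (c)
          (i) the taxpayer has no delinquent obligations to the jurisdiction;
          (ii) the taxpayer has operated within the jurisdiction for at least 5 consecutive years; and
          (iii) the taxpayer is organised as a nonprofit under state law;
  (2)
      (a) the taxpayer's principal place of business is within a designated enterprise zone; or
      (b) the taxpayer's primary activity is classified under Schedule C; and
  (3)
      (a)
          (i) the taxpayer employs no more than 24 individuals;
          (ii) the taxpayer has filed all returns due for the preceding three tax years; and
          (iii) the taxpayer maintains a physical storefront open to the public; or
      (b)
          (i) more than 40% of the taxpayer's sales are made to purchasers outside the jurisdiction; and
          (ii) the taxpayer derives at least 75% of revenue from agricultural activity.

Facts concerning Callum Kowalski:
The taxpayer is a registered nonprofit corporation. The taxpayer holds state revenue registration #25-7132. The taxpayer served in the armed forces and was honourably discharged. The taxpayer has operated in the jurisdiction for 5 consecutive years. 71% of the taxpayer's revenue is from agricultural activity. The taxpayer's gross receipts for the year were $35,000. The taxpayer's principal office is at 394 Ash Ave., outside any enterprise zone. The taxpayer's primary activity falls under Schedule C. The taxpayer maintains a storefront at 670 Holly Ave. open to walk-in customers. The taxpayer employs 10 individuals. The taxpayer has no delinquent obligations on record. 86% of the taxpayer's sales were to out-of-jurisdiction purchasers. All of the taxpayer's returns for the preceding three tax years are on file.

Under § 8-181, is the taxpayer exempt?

Yes — exempt.

(a) not (veteran) — not satisfied.
(b) not (state-registered) — fails.
(i) no delinquency — holds.
(ii) ≥ 5 yrs in jurisdiction — satisfied.
(iii) nonprofit — met.
(c): T AND T AND T → true.
(1): F OR F OR T → true.
(a) in enterprise zone — not met.
(b) Schedule C activity — met.
So (2) is satisfied (F OR T).
(i) ≤ 24 employees — satisfied.
(ii) returns current — holds.
(iii) has storefront — satisfied.
(a) = T AND T AND T = true.
(i) >40% out-of-jur. sales — holds.
(ii) ≥75% agricultural — not satisfied.
(b): T AND F → false.
So (3) is satisfied (T OR F).
So Overall is satisfied (T AND T AND T).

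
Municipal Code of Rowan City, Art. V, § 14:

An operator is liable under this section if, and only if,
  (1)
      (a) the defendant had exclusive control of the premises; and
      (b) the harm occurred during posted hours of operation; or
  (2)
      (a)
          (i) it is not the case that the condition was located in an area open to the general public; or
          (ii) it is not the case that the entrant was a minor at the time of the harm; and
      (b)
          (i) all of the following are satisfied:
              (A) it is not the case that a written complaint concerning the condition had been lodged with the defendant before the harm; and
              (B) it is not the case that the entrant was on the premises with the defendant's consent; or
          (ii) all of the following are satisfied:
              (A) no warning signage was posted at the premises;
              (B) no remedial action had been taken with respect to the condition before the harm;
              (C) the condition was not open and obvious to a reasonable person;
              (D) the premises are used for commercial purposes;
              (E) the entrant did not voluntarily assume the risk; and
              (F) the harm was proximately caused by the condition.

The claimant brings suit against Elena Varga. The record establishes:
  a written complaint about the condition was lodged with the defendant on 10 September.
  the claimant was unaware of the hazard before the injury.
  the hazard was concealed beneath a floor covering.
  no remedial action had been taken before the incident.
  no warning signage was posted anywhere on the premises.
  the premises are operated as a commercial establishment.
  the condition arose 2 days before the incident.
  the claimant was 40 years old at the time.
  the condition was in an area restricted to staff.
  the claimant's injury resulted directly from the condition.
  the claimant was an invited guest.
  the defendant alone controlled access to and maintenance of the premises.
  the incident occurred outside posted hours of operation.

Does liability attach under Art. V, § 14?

Yes — liable.

(a) exclusive control — holds.
(b) during posted hours — not satisfied.
So (1) is not satisfied (T AND F).
(i) not (public area) — met.
(ii) not (entrant a minor) — met.
(a) = T OR T = true.
(A) not (complaint lodged) — not satisfied.
(B) not (consent to enter) — fails.
(i): F AND F → false.
(A) no signage posted — holds.
(B) no remedial action — satisfied.
(C) not open/obvious — holds.
(D) commercial use — holds.
(E) no assumed risk — satisfied.
(F) proximate cause — met.
(ii) = T AND T AND T AND T AND T AND T = true.
(b): F OR T → true.
(2) = T AND T = true.
Overall = F OR T = true.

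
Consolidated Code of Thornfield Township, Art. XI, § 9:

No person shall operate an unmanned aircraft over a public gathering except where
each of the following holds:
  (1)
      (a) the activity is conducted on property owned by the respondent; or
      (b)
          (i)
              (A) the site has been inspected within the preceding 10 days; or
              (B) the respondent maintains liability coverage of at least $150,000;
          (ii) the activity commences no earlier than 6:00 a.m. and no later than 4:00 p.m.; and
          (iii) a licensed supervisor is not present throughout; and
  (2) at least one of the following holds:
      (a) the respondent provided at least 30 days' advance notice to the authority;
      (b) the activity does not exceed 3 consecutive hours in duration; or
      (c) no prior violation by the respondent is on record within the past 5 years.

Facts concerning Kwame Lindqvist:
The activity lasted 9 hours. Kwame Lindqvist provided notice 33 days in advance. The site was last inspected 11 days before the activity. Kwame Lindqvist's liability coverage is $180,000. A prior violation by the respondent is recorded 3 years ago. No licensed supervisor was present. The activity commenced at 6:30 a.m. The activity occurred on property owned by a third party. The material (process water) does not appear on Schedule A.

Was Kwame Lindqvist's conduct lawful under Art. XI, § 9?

(a) own property — not met.
(A) site inspected — not satisfied.
(B) coverage ≥ $150,000 — satisfied.
(i): F OR T → true.
(ii) start within hours — holds.
(iii) not (supervisor present) — holds.
(b): T AND T AND T → true.
(1): F OR T → true.
(a) ≥30 days' notice — satisfied.
(b) ≤ 3 hrs duration — not met.
(c) no prior violation — not satisfied.
So (2) is satisfied (T OR F OR F).
Overall = T AND T = true.

Yes — lawful.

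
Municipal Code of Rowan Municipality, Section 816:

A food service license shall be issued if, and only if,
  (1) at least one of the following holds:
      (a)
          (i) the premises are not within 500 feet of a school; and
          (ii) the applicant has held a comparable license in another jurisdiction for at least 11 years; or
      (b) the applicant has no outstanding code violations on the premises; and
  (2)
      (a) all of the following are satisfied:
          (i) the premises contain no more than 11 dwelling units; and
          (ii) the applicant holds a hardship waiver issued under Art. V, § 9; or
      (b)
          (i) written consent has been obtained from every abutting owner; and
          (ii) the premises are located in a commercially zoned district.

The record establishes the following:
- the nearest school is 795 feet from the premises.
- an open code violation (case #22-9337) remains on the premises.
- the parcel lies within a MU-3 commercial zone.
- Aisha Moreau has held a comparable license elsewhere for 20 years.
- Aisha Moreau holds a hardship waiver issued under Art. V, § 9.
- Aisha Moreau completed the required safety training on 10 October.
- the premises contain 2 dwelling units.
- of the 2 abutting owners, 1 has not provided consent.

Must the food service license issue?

(i) ≥500 ft from school — met.
(ii) prior license ≥ 11 yr — holds.
(a) = T AND T = true.
(b) no code violations — not satisfied.
(1): T OR F → true.
(i) ≤ 11 units — holds.
(ii) hardship waiver — met.
(a): T AND T → true.
(i) all abutters consent — fails.
(ii) commercially zoned — holds.
(b) = F AND T = false.
(2): T OR F → true.
So Overall is satisfied (T AND T).

Yes — granted.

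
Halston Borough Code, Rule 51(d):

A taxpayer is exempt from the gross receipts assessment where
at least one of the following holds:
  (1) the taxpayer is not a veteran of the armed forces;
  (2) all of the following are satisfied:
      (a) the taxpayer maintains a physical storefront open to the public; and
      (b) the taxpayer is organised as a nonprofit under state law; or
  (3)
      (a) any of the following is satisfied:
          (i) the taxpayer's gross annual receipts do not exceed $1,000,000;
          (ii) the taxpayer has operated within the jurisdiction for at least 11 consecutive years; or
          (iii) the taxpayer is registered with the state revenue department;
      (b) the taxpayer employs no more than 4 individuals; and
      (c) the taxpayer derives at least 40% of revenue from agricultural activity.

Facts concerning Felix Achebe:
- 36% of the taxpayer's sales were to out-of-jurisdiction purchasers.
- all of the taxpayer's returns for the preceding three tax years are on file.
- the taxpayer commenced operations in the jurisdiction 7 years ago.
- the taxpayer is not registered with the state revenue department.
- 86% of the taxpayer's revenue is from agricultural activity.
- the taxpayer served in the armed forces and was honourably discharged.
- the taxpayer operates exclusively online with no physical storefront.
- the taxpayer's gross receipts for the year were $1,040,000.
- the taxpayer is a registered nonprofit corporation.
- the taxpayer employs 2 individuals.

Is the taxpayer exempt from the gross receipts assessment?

(1) not (veteran) — not satisfied.
(a) has storefront — fails.
(b) nonprofit — met.
(2) = F AND T = false.
(i) receipts ≤ $1,000,000 — not satisfied.
(ii) ≥ 11 yrs in jurisdiction — fails.
(iii) state-registered — not satisfied.
(a) = F OR F OR F = false.
(b) ≤ 4 employees — met.
(c) ≥40% agricultural — holds.
(3): F AND T AND T → false.
Overall = F OR F OR F = false.

No — not exempt.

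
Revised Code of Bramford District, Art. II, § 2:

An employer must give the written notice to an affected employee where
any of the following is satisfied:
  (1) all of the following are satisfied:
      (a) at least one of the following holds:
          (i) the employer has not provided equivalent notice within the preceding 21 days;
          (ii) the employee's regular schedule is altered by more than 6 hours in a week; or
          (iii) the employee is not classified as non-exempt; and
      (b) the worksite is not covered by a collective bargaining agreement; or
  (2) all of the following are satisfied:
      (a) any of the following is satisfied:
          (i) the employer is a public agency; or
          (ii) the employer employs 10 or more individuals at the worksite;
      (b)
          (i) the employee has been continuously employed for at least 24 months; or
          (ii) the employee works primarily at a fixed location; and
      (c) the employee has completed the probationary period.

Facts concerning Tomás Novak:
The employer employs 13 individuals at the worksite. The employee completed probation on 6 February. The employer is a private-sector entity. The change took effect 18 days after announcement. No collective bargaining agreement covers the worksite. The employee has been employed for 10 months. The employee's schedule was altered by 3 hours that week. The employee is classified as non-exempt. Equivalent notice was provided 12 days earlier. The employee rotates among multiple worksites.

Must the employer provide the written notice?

(i) no recent notice — not satisfied.
(ii) schedule shift > 6h — not met.
(iii) not (non-exempt) — fails.
So (a) is not satisfied (F OR F OR F).
(b) no CBA — met.
So (1) is not satisfied (F AND T).
(i) public agency — fails.
(ii) ≥ 10 at site — met.
(a) = F OR T = true.
(i) tenure ≥ 24 mo. — not met.
(ii) fixed location — not satisfied.
(b) = F OR F = false.
(c) past probation — satisfied.
(2) = T AND F AND T = false.
Overall = F OR F = false.

No — not required.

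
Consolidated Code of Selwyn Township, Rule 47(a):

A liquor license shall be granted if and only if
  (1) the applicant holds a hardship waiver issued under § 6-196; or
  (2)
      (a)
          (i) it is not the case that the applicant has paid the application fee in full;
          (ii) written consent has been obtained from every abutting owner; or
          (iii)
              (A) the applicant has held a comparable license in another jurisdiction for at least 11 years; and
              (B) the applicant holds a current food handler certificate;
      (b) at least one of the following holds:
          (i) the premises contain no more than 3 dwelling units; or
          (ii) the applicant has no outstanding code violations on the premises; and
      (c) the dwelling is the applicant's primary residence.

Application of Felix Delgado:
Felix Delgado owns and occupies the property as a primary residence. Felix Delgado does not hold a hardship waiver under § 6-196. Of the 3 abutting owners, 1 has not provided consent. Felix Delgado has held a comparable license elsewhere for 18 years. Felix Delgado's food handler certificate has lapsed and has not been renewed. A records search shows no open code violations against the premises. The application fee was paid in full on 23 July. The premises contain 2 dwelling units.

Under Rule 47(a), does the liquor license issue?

(1) hardship waiver — not satisfied.
(i) not (fee paid) — not satisfied.
(ii) all abutters consent — not met.
(A) prior license ≥ 11 yr — holds.
(B) food handler cert. — not met.
(iii) = T AND F = false.
(a) = F OR F OR F = false.
(i) ≤ 3 units — holds.
(ii) no code violations — met.
(b) = T OR T = true.
(c) primary residence — satisfied.
(2): F AND T AND T → false.
Overall = F OR F = false.

No — denied.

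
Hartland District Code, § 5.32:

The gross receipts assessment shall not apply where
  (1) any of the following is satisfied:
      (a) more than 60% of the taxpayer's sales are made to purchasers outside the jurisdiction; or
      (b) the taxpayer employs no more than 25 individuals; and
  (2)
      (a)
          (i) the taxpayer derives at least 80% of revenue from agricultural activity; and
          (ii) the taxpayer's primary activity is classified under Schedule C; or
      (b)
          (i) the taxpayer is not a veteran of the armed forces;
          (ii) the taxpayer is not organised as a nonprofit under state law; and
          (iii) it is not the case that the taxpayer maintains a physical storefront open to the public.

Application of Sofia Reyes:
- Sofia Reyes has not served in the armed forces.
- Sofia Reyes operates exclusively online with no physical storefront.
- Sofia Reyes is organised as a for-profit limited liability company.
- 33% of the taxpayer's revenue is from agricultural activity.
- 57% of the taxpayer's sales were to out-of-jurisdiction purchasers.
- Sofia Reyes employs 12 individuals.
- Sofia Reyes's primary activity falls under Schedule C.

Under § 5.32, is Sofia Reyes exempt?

(a) >60% out-of-jur. sales — not satisfied.
(b) ≤ 25 employees — met.
(1): F OR T → true.
(i) ≥80% agricultural — not satisfied.
(ii) Schedule C activity — holds.
So (a) is not satisfied (F AND T).
(i) not (veteran) — satisfied.
(ii) not (nonprofit) — met.
(iii) not (has storefront) — satisfied.
So (b) is satisfied (T AND T AND T).
So (2) is satisfied (F OR T).
Overall: T AND T → true.

Yes — exempt.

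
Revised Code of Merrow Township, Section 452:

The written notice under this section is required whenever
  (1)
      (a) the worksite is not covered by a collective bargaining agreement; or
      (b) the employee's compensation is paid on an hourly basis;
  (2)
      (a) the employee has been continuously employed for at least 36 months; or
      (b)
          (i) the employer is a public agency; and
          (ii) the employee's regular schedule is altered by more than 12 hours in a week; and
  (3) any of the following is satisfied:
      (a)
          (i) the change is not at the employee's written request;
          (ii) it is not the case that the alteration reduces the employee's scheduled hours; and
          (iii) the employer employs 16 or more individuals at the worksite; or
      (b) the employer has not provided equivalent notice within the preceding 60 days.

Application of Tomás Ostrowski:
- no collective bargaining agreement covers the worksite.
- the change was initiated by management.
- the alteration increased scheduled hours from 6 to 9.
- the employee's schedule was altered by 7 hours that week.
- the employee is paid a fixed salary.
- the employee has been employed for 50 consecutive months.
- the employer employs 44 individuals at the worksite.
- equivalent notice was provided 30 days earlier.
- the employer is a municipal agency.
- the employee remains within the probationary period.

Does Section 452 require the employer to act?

Yes — required.

(a) no CBA — met.
(b) hourly-paid — not satisfied.
(1) = T OR F = true.
(a) tenure ≥ 36 mo. — satisfied.
(i) public agency — met.
(ii) schedule shift > 12h — not met.
So (b) is not satisfied (T AND F).
(2) = T OR F = true.
(i) not employee-requested — satisfied.
(ii) not (hours reduced) — holds.
(iii) ≥ 16 at site — met.
(a) = T AND T AND T = true.
(b) no recent notice — not satisfied.
(3): T OR F → true.
Overall: T AND T AND T → true.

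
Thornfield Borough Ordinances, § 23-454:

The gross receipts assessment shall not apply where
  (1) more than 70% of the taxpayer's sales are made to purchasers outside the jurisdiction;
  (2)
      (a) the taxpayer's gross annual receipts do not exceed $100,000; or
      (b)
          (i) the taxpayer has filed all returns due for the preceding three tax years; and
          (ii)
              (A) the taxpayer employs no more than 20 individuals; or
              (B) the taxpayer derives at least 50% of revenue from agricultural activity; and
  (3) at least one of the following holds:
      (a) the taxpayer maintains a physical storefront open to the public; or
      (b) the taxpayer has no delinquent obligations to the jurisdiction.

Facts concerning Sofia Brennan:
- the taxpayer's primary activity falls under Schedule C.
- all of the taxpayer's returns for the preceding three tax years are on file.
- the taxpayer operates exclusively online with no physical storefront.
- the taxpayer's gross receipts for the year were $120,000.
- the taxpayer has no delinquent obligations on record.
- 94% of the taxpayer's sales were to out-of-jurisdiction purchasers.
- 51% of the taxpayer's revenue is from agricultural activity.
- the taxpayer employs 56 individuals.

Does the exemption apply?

(1) >70% out-of-jur. sales — satisfied.
(a) receipts ≤ $100,000 — not satisfied.
(i) returns current — holds.
(A) ≤ 20 employees — not satisfied.
(B) ≥50% agricultural — holds.
So (ii) is satisfied (F OR T).
(b) = T AND T = true.
(2) = F OR T = true.
(a) has storefront — fails.
(b) no delinquency — satisfied.
(3): F OR T → true.
So Overall is satisfied (T AND T AND T).

Yes — exempt.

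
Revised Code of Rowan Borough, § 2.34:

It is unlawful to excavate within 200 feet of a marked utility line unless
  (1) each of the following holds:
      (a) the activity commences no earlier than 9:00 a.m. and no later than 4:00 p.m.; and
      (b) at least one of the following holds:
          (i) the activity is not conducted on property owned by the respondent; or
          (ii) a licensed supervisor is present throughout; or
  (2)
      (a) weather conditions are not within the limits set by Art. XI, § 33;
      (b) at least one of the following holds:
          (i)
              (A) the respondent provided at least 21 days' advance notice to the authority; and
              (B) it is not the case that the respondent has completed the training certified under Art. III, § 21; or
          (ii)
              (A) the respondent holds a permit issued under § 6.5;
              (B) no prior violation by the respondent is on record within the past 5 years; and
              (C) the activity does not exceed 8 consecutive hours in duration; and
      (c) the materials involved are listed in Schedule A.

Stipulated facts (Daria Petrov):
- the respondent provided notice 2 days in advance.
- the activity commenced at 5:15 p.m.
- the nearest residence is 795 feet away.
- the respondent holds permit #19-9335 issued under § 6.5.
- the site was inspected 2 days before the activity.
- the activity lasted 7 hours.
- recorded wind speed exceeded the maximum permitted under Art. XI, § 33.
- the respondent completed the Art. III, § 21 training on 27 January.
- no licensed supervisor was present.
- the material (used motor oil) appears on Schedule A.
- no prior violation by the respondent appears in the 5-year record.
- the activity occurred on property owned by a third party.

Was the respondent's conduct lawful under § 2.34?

Yes — lawful.

(a) start within hours — not met.
(i) not (own property) — satisfied.
(ii) supervisor present — fails.
So (b) is satisfied (T OR F).
(1): F AND T → false.
(a) not (weather ok) — met.
(A) ≥21 days' notice — fails.
(B) not (training certified) — not met.
So (i) is not satisfied (F AND F).
(A) holds permit — satisfied.
(B) no prior violation — satisfied.
(C) ≤ 8 hrs duration — met.
(ii) = T AND T AND T = true.
So (b) is satisfied (F OR T).
(c) Schedule A material — met.
(2): T AND T AND T → true.
Overall: F OR T → true.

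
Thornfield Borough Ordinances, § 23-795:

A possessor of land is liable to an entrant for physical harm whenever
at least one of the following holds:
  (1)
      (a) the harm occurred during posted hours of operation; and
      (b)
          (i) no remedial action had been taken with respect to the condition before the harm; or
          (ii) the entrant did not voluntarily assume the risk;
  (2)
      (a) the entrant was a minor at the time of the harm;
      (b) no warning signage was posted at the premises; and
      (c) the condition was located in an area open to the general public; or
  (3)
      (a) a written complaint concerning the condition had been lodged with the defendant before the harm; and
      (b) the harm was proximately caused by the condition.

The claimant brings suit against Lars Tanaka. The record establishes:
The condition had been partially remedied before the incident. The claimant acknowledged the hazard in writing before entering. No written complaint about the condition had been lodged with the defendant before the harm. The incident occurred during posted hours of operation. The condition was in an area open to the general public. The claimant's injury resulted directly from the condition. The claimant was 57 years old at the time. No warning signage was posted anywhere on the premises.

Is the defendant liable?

No — not liable.

(a) during posted hours — met.
(i) no remedial action — not met.
(ii) no assumed risk — not met.
(b) = F OR F = false.
(1): T AND F → false.
(a) entrant a minor — not satisfied.
(b) no signage posted — met.
(c) public area — satisfied.
(2) = F AND T AND T = false.
(a) complaint lodged — not met.
(b) proximate cause — satisfied.
(3): F AND T → false.
Overall = F OR F OR F = false.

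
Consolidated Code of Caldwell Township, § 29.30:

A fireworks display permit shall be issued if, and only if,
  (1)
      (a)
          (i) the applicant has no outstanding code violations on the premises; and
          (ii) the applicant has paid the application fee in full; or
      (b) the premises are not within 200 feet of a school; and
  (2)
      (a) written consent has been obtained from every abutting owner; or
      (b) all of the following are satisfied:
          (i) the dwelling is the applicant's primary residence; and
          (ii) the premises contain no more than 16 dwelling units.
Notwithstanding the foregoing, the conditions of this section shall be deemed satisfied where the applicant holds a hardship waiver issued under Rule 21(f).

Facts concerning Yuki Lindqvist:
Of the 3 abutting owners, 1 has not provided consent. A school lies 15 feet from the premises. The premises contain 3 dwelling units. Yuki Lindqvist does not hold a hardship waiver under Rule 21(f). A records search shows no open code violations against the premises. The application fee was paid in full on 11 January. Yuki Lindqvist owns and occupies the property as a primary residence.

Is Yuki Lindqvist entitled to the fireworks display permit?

(i) no code violations — holds.
(ii) fee paid — satisfied.
(a): T AND T → true.
(b) ≥200 ft from school — not met.
(1) = T OR F = true.
(a) all abutters consent — not met.
(i) primary residence — met.
(ii) ≤ 16 units — holds.
So (b) is satisfied (T AND T).
(2) = F OR T = true.
Overall: T AND T → true.
Exception (hardship waiver) — not satisfied.
Result: main true OR exception false → true.

Yes — granted.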